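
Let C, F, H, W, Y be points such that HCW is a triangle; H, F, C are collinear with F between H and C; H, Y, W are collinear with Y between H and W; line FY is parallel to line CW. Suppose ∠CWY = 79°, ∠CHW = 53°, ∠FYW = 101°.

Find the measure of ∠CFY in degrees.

∠CFY = 132°

1. ∠CWH = 79°  [Y on ray WH]
2. ∠HCW = 48°  [△HCW]
3. ∠HFY = 48°  [FY∥CW, corresponding at F]
4. ∠CFY = 132°  [linear pair at F on HC]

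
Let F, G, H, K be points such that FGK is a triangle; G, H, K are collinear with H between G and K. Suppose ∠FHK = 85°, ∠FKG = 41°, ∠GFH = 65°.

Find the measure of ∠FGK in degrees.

1. ∠FHG = 95°  [linear pair at H on GK]
2. ∠FGH = 20°  [△FGH]
3. ∠FGK = 20°  [H on ray GK]

∠FGK = 20°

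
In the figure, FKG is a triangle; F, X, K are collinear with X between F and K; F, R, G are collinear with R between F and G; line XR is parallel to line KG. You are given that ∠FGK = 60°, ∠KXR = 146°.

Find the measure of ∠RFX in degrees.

1. ∠FRX = 60°  [XR∥KG, corresponding at R]
2. ∠FXR = 34°  [linear pair at X on FK]
3. ∠RFX = 86°  [△FXR]

∠RFX = 86°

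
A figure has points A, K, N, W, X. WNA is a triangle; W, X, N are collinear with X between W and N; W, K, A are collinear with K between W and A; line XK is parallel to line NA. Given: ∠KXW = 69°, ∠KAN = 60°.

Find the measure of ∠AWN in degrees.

1. ∠ANW = 69°  [XK∥NA, corresponding at X]
2. ∠NAW = 60°  [K on ray AW]
3. ∠AWN = 51°  [△WNA]

∠AWN = 51°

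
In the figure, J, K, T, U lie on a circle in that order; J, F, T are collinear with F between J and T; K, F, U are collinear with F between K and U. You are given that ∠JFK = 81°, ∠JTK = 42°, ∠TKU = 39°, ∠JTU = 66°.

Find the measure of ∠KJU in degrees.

∠KJU = 72°

1. ∠JUK = 42°  [same arc JK]
2. ∠JKU = 66°  [same arc JU]
3. ∠KJU = 72°  [△JKU]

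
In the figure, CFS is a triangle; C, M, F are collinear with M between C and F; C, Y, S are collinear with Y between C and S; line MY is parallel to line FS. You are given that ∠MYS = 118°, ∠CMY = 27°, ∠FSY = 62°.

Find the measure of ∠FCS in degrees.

∠FCS = 91°

1. ∠CYM = 62°  [linear pair at Y on CS]
2. ∠MCY = 91°  [△CMY]
3. ∠FCS = 91°  [M on CF, Y on CS]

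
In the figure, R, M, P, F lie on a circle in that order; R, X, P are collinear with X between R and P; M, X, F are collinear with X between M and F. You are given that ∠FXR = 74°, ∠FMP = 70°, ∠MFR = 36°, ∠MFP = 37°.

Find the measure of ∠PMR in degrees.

1. ∠MXP = 74°  [vertical angles at X]
2. ∠MPR = 36°  [△MXP]
3. ∠MRP = 37°  [same arc MP]
4. ∠PMR = 107°  [△RMP]

∠PMR = 107°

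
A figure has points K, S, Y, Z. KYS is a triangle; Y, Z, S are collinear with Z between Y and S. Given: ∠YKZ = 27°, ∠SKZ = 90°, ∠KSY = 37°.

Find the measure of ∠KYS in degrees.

∠KYS = 26°

1. ∠KSZ = 37°  [Z on ray SY]
2. ∠KZS = 53°  [△KZS]
3. ∠KZY = 127°  [linear pair at Z on YS]
4. ∠KYZ = 26°  [△KYZ]
5. ∠KYS = 26°  [Z on ray YS]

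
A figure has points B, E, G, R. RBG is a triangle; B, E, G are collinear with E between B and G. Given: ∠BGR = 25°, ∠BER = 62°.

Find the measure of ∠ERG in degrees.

1. ∠EGR = 25°  [E on ray GB]
2. ∠GER = 118°  [linear pair at E on BG]
3. ∠ERG = 37°  [△REG]

∠ERG = 37°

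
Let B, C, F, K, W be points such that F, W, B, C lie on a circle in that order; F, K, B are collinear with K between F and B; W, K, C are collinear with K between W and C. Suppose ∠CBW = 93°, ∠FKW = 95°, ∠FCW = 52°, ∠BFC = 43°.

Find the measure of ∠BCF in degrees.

1. ∠CFW = 87°  [cyclic FWBC, opposite ∠F+∠B]
2. ∠CWF = 41°  [△FWC]
3. ∠CBF = 41°  [same arc FC]
4. ∠BCF = 96°  [△FBC]

∠BCF = 96°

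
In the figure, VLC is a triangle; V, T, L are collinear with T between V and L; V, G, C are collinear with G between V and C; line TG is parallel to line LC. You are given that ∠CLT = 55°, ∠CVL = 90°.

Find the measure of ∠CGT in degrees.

1. ∠CLV = 55°  [T on ray LV]
2. ∠LCV = 35°  [△VLC]
3. ∠TGV = 35°  [TG∥LC, corresponding at G]
4. ∠CGT = 145°  [linear pair at G on VC]

∠CGT = 145°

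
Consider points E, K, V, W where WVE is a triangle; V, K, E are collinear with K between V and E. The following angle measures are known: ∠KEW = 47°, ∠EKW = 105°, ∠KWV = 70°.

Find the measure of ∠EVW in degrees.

∠EVW = 35°

1. ∠VKW = 75°  [linear pair at K on VE]
2. ∠KVW = 35°  [△WVK]
3. ∠EVW = 35°  [K on ray VE]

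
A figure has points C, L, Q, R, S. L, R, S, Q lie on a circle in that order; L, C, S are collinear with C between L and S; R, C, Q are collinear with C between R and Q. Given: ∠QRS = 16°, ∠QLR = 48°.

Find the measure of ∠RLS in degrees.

∠RLS = 32°

1. ∠QSR = 132°  [cyclic LRSQ, opposite ∠L+∠S]
2. ∠RQS = 32°  [△RSQ]
3. ∠RLS = 32°  [same arc RS]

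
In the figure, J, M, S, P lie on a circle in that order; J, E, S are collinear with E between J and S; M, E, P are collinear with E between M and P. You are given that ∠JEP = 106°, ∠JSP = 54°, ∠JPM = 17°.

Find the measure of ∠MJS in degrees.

1. ∠MES = 106°  [vertical angles at E]
2. ∠JMP = 54°  [same arc JP]
3. ∠JEM = 74°  [linear pair at E on JS]
4. ∠MJS = 52°  [△JEM]

∠MJS = 52°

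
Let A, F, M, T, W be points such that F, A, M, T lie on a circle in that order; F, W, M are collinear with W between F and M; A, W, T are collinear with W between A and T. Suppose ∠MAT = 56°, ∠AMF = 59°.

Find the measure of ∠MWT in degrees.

∠MWT = 115°

1. ∠MFT = 56°  [same arc MT]
2. ∠ATF = 59°  [same arc FA]
3. ∠FWT = 65°  [△FWT]
4. ∠MWT = 115°  [linear pair at W on FM]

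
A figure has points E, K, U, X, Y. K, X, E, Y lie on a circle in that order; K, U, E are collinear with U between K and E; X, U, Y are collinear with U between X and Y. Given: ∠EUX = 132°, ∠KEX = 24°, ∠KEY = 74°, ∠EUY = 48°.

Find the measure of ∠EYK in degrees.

∠EYK = 82°

1. ∠KUY = 132°  [vertical angles at U]
2. ∠KYX = 24°  [same arc KX]
3. ∠EKY = 24°  [△KUY]
4. ∠EYK = 82°  [△KEY]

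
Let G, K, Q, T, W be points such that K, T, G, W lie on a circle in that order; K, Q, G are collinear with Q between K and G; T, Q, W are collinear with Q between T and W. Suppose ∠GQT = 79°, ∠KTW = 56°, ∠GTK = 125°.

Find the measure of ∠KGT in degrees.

1. ∠KQT = 101°  [linear pair at Q on KG]
2. ∠GKT = 23°  [△KQT]
3. ∠KGT = 32°  [△KTG]

∠KGT = 32°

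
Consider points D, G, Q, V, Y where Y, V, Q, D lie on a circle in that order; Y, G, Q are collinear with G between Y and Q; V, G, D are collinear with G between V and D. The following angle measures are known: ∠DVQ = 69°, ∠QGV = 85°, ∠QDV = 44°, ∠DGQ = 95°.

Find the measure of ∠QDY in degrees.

∠QDY = 70°

1. ∠DYQ = 69°  [same arc QD]
2. ∠DQY = 41°  [△QGD]
3. ∠QDY = 70°  [△YQD]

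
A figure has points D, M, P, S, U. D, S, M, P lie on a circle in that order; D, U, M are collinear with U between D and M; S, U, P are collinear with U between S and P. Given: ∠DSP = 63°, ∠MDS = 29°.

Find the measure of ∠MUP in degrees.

∠MUP = 88°

1. ∠DMP = 63°  [same arc DP]
2. ∠MPS = 29°  [same arc SM]
3. ∠MUP = 88°  [△MUP]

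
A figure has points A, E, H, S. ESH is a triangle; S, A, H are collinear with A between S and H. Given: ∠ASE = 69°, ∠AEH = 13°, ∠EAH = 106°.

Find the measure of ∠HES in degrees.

∠HES = 50°

1. ∠ESH = 69°  [A on ray SH]
2. ∠AHE = 61°  [△EAH]
3. ∠EHS = 61°  [A on ray HS]
4. ∠HES = 50°  [△ESH]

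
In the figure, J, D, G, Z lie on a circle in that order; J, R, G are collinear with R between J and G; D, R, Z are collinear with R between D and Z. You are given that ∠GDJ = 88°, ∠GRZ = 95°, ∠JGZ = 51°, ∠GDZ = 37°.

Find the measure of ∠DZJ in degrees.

1. ∠GZJ = 92°  [cyclic JDGZ, opposite ∠D+∠Z]
2. ∠JRZ = 85°  [linear pair at R on JG]
3. ∠GJZ = 37°  [△JGZ]
4. ∠DZJ = 58°  [△JRZ]

∠DZJ = 58°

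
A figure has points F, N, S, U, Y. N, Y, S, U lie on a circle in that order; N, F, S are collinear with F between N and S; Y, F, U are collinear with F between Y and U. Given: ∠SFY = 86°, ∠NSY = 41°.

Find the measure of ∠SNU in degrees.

1. ∠NFU = 86°  [vertical angles at F]
2. ∠NUY = 41°  [same arc NY]
3. ∠SNU = 53°  [△NFU]

∠SNU = 53°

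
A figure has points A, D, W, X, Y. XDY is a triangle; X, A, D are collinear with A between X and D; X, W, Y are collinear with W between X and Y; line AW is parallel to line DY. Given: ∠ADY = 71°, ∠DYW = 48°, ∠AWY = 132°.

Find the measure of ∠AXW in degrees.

∠AXW = 61°

1. ∠XDY = 71°  [A on ray DX]
2. ∠AWX = 48°  [linear pair at W on XY]
3. ∠WAX = 71°  [AW∥DY, corresponding at A]
4. ∠AXW = 61°  [△XAW]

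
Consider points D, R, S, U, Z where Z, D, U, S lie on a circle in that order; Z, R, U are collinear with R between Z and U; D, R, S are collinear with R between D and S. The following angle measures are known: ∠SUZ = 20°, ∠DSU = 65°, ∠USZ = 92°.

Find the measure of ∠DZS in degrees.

∠DZS = 133°

1. ∠SZU = 68°  [△ZUS]
2. ∠SDU = 68°  [same arc US]
3. ∠DUS = 47°  [△DUS]
4. ∠DZS = 133°  [cyclic ZDUS, opposite ∠Z+∠U]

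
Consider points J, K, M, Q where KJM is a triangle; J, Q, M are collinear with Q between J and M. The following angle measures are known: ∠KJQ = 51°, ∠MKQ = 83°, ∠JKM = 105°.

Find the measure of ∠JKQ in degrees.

∠JKQ = 22°

1. ∠KJM = 51°  [Q on ray JM]
2. ∠JMK = 24°  [△KJM]
3. ∠KMQ = 24°  [Q on ray MJ]
4. ∠KQM = 73°  [△KQM]
5. ∠JQK = 107°  [linear pair at Q on JM]
6. ∠JKQ = 22°  [△KJQ]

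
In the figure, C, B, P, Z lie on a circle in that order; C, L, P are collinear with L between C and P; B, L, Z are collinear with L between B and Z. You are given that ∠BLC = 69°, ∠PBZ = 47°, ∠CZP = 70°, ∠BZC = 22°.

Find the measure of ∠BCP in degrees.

∠BCP = 48°

1. ∠BLP = 111°  [linear pair at L on CP]
2. ∠BPC = 22°  [△BLP]
3. ∠CBP = 110°  [cyclic CBPZ, opposite ∠B+∠Z]
4. ∠BCP = 48°  [△CBP]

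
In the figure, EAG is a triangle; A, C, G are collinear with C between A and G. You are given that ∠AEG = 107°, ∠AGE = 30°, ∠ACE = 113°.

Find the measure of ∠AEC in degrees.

∠AEC = 24°

1. ∠EAG = 43°  [△EAG]
2. ∠CAE = 43°  [C on ray AG]
3. ∠AEC = 24°  [△EAC]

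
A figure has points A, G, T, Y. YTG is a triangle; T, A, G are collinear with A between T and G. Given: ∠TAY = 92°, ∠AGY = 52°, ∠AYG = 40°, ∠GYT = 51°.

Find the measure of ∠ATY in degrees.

∠ATY = 77°

1. ∠TGY = 52°  [A on ray GT]
2. ∠GTY = 77°  [△YTG]
3. ∠ATY = 77°  [A on ray TG]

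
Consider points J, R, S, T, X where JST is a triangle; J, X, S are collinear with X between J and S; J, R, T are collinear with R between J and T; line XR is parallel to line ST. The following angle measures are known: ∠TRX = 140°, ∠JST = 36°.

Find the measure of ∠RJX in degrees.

1. ∠JRX = 40°  [linear pair at R on JT]
2. ∠JXR = 36°  [XR∥ST, corresponding at X]
3. ∠RJX = 104°  [△JXR]

∠RJX = 104°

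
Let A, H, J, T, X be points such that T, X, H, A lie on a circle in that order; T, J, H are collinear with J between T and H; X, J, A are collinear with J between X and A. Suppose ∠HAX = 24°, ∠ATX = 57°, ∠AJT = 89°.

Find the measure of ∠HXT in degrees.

∠HXT = 98°

1. ∠HTX = 24°  [same arc XH]
2. ∠AHX = 123°  [cyclic TXHA, opposite ∠T+∠H]
3. ∠HJX = 89°  [vertical angles at J]
4. ∠AXH = 33°  [△XHA]
5. ∠THX = 58°  [△XJH]
6. ∠HXT = 98°  [△TXH]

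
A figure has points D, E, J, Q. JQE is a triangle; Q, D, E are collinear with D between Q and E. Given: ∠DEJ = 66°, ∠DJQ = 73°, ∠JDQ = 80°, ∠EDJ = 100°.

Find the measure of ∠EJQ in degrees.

∠EJQ = 87°

1. ∠JEQ = 66°  [D on ray EQ]
2. ∠DQJ = 27°  [△JQD]
3. ∠EQJ = 27°  [D on ray QE]
4. ∠EJQ = 87°  [△JQE]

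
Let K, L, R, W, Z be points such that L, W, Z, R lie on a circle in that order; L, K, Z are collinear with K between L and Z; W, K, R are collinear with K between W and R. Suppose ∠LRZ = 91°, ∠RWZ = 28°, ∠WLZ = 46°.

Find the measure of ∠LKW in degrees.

∠LKW = 73°

1. ∠RLZ = 28°  [same arc ZR]
2. ∠WRZ = 46°  [same arc WZ]
3. ∠LZR = 61°  [△LZR]
4. ∠RKZ = 73°  [△ZKR]
5. ∠LKW = 73°  [vertical angles at K]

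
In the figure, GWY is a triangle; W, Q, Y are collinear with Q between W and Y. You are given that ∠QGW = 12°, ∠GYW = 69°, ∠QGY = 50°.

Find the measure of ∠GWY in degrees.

∠GWY = 49°

1. ∠GYQ = 69°  [Q on ray YW]
2. ∠GQY = 61°  [△GQY]
3. ∠GQW = 119°  [linear pair at Q on WY]
4. ∠GWQ = 49°  [△GWQ]
5. ∠GWY = 49°  [Q on ray WY]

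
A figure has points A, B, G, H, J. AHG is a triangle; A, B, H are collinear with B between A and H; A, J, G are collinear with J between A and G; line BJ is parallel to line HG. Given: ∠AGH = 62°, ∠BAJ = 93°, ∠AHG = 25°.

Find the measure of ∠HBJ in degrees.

∠HBJ = 155°

1. ∠AJB = 62°  [BJ∥HG, corresponding at J]
2. ∠ABJ = 25°  [△ABJ]
3. ∠HBJ = 155°  [linear pair at B on AH]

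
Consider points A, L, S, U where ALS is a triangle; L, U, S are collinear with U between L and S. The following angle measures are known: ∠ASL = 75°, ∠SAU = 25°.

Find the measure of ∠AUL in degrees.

∠AUL = 100°

1. ∠ASU = 75°  [U on ray SL]
2. ∠AUS = 80°  [△AUS]
3. ∠AUL = 100°  [linear pair at U on LS]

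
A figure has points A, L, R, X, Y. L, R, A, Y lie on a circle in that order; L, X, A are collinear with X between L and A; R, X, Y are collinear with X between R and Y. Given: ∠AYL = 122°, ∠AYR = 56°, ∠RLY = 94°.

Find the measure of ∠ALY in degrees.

1. ∠RAY = 86°  [cyclic LRAY, opposite ∠L+∠A]
2. ∠ARY = 38°  [△RAY]
3. ∠ALY = 38°  [same arc AY]

∠ALY = 38°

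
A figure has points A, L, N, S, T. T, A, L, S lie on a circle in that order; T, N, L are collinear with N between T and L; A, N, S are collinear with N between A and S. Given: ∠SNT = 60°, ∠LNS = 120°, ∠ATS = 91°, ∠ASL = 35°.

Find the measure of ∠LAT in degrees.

∠LAT = 81°

1. ∠ANL = 60°  [vertical angles at N]
2. ∠ALS = 89°  [cyclic TALS, opposite ∠T+∠L]
3. ∠ATL = 35°  [same arc AL]
4. ∠LAS = 56°  [△ALS]
5. ∠ALT = 64°  [△ANL]
6. ∠LAT = 81°  [△TAL]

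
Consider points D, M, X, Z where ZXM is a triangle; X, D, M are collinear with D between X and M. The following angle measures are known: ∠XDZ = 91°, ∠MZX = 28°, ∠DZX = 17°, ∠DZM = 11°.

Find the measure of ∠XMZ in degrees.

1. ∠MDZ = 89°  [linear pair at D on XM]
2. ∠DMZ = 80°  [△ZDM]
3. ∠XMZ = 80°  [D on ray MX]

∠XMZ = 80°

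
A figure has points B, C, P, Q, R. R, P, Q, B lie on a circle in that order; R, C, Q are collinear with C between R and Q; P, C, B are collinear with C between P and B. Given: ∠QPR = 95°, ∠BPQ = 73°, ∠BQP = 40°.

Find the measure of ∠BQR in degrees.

1. ∠QBR = 85°  [cyclic RPQB, opposite ∠P+∠B]
2. ∠BRQ = 73°  [same arc QB]
3. ∠BQR = 22°  [△RQB]

∠BQR = 22°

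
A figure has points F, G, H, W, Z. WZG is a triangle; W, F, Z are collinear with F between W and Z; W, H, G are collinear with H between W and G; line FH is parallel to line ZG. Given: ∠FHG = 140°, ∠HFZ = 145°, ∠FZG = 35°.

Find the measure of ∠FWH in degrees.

∠FWH = 105°

1. ∠FHW = 40°  [linear pair at H on WG]
2. ∠HFW = 35°  [linear pair at F on WZ]
3. ∠FWH = 105°  [△WFH]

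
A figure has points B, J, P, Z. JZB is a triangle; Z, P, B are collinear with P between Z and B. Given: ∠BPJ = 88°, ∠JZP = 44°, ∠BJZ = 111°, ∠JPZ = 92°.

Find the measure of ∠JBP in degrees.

∠JBP = 25°

1. ∠BZJ = 44°  [P on ray ZB]
2. ∠JBZ = 25°  [△JZB]
3. ∠JBP = 25°  [P on ray BZ]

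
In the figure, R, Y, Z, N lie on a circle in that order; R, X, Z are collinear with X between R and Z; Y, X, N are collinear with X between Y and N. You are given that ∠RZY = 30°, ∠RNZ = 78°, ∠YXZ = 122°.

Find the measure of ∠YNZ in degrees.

∠YNZ = 48°

1. ∠RYZ = 102°  [cyclic RYZN, opposite ∠Y+∠N]
2. ∠YRZ = 48°  [△RYZ]
3. ∠YNZ = 48°  [same arc YZ]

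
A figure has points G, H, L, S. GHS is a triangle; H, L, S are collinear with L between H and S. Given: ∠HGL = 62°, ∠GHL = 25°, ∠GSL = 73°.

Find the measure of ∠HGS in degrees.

∠HGS = 82°

1. ∠GHS = 25°  [L on ray HS]
2. ∠GSH = 73°  [L on ray SH]
3. ∠HGS = 82°  [△GHS]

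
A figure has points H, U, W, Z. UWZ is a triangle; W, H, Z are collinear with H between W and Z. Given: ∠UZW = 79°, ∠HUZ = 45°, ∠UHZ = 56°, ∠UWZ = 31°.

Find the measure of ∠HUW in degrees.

∠HUW = 25°

1. ∠UHW = 124°  [linear pair at H on WZ]
2. ∠HWU = 31°  [H on ray WZ]
3. ∠HUW = 25°  [△UWH]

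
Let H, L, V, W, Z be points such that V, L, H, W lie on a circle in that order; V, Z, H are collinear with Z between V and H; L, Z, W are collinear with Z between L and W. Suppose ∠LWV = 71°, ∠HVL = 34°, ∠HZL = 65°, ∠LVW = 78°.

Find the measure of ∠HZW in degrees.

∠HZW = 115°

1. ∠VLW = 31°  [△VLW]
2. ∠HWL = 34°  [same arc LH]
3. ∠VHW = 31°  [same arc VW]
4. ∠HZW = 115°  [△HZW]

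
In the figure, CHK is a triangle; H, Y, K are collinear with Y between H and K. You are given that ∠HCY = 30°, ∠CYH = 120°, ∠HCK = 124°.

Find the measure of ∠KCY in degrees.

∠KCY = 94°

1. ∠CHY = 30°  [△CHY]
2. ∠CYK = 60°  [linear pair at Y on HK]
3. ∠CHK = 30°  [Y on ray HK]
4. ∠CKH = 26°  [△CHK]
5. ∠CKY = 26°  [Y on ray KH]
6. ∠KCY = 94°  [△CYK]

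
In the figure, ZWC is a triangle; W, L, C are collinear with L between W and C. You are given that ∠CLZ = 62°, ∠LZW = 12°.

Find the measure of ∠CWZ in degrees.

1. ∠WLZ = 118°  [linear pair at L on WC]
2. ∠LWZ = 50°  [△ZWL]
3. ∠CWZ = 50°  [L on ray WC]

∠CWZ = 50°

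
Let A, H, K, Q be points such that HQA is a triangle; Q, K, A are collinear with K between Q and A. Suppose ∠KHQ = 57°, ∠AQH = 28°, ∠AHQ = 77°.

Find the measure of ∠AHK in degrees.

1. ∠HAQ = 75°  [△HQA]
2. ∠HQK = 28°  [K on ray QA]
3. ∠HAK = 75°  [K on ray AQ]
4. ∠HKQ = 95°  [△HQK]
5. ∠AKH = 85°  [linear pair at K on QA]
6. ∠AHK = 20°  [△HKA]

∠AHK = 20°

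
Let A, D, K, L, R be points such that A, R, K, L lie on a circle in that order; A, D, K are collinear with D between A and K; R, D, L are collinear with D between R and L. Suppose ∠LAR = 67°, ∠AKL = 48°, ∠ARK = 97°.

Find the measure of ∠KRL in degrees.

1. ∠ALK = 83°  [cyclic ARKL, opposite ∠R+∠L]
2. ∠KAL = 49°  [△AKL]
3. ∠KRL = 49°  [same arc KL]

∠KRL = 49°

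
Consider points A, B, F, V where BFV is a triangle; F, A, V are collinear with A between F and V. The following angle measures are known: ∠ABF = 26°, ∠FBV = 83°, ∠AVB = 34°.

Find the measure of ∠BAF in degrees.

1. ∠BVF = 34°  [A on ray VF]
2. ∠BFV = 63°  [△BFV]
3. ∠AFB = 63°  [A on ray FV]
4. ∠BAF = 91°  [△BFA]

∠BAF = 91°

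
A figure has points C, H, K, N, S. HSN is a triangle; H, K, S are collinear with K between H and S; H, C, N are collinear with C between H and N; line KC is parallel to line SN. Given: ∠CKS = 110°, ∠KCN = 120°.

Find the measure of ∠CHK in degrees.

∠CHK = 50°

1. ∠CKH = 70°  [linear pair at K on HS]
2. ∠HCK = 60°  [linear pair at C on HN]
3. ∠CHK = 50°  [△HKC]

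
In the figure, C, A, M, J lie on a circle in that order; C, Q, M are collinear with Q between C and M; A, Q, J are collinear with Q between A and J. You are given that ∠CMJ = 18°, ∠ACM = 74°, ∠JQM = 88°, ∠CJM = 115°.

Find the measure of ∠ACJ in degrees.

∠ACJ = 121°

1. ∠CAJ = 18°  [same arc CJ]
2. ∠JCM = 47°  [△CMJ]
3. ∠CQJ = 92°  [linear pair at Q on CM]
4. ∠AJC = 41°  [△CQJ]
5. ∠ACJ = 121°  [△CAJ]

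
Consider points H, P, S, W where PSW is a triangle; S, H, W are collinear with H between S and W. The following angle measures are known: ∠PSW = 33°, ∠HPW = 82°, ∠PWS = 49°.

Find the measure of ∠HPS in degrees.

1. ∠HSP = 33°  [H on ray SW]
2. ∠HWP = 49°  [H on ray WS]
3. ∠PHW = 49°  [△PHW]
4. ∠PHS = 131°  [linear pair at H on SW]
5. ∠HPS = 16°  [△PSH]

∠HPS = 16°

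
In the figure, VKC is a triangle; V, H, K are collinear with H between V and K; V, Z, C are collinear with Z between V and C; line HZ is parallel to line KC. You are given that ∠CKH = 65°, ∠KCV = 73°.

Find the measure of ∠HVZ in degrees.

1. ∠CKV = 65°  [H on ray KV]
2. ∠CVK = 42°  [△VKC]
3. ∠HVZ = 42°  [H on VK, Z on VC]

∠HVZ = 42°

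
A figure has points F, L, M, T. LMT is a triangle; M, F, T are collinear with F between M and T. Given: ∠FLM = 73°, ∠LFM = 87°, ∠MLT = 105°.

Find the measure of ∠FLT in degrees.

1. ∠FML = 20°  [△LMF]
2. ∠LFT = 93°  [linear pair at F on MT]
3. ∠LMT = 20°  [F on ray MT]
4. ∠LTM = 55°  [△LMT]
5. ∠FTL = 55°  [F on ray TM]
6. ∠FLT = 32°  [△LFT]

∠FLT = 32°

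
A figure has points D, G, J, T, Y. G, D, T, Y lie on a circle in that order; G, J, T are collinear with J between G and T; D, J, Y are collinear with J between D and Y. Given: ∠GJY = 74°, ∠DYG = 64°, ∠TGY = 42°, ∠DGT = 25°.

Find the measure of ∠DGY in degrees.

∠DGY = 67°

1. ∠TDY = 42°  [same arc TY]
2. ∠DYT = 25°  [same arc DT]
3. ∠DTY = 113°  [△DTY]
4. ∠DGY = 67°  [cyclic GDTY, opposite ∠G+∠T]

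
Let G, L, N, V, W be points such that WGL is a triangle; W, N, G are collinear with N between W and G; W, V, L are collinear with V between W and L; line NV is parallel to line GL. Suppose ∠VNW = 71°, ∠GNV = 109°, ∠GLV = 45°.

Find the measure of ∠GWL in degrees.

∠GWL = 64°

1. ∠LGW = 71°  [NV∥GL, corresponding at N]
2. ∠GLW = 45°  [V on ray LW]
3. ∠GWL = 64°  [△WGL]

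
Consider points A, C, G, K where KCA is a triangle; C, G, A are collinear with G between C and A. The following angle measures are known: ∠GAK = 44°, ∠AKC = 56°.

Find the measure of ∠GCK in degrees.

1. ∠CAK = 44°  [G on ray AC]
2. ∠ACK = 80°  [△KCA]
3. ∠GCK = 80°  [G on ray CA]

∠GCK = 80°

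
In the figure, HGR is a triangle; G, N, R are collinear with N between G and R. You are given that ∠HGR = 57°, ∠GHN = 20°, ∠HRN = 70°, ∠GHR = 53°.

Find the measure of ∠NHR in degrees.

∠NHR = 33°

1. ∠HGN = 57°  [N on ray GR]
2. ∠GNH = 103°  [△HGN]
3. ∠HNR = 77°  [linear pair at N on GR]
4. ∠NHR = 33°  [△HNR]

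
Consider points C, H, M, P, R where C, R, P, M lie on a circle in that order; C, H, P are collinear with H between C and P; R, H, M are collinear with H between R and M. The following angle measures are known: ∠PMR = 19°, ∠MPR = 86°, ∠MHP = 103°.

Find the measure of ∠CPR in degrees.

∠CPR = 28°

1. ∠PCR = 19°  [same arc RP]
2. ∠MCR = 94°  [cyclic CRPM, opposite ∠C+∠P]
3. ∠CHR = 103°  [vertical angles at H]
4. ∠CRM = 58°  [△CHR]
5. ∠CMR = 28°  [△CRM]
6. ∠CPR = 28°  [same arc CR]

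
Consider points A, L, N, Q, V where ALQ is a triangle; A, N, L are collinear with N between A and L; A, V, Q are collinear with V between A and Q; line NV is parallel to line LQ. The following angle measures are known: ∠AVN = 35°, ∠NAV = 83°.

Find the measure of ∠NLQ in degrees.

∠NLQ = 62°

1. ∠ANV = 62°  [△ANV]
2. ∠LNV = 118°  [linear pair at N on AL]
3. ∠NLQ = 62°  [NV∥LQ, co-interior at L–N]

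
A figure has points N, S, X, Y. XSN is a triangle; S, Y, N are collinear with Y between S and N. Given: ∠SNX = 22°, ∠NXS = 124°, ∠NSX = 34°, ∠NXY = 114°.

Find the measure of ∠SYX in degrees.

∠SYX = 136°

1. ∠XNY = 22°  [Y on ray NS]
2. ∠NYX = 44°  [△XYN]
3. ∠SYX = 136°  [linear pair at Y on SN]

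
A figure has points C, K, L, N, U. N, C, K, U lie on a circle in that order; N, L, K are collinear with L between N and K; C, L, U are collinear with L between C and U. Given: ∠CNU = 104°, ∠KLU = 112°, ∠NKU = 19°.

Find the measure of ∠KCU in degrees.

1. ∠CKU = 76°  [cyclic NCKU, opposite ∠N+∠K]
2. ∠CUK = 49°  [△KLU]
3. ∠KCU = 55°  [△CKU]

∠KCU = 55°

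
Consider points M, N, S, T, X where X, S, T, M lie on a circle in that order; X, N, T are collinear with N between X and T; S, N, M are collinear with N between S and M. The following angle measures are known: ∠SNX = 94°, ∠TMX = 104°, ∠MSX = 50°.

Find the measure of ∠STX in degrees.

1. ∠SXT = 36°  [△XNS]
2. ∠TSX = 76°  [cyclic XSTM, opposite ∠S+∠M]
3. ∠STX = 68°  [△XST]

∠STX = 68°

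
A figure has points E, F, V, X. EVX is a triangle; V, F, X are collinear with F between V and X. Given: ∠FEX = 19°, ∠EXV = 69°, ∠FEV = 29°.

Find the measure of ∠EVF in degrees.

∠EVF = 63°

1. ∠EXF = 69°  [F on ray XV]
2. ∠EFX = 92°  [△EFX]
3. ∠EFV = 88°  [linear pair at F on VX]
4. ∠EVF = 63°  [△EVF]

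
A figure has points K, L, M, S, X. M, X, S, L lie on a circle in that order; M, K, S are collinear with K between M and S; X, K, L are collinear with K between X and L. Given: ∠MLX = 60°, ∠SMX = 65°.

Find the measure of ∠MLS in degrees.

∠MLS = 125°

1. ∠MSX = 60°  [same arc MX]
2. ∠MXS = 55°  [△MXS]
3. ∠MLS = 125°  [cyclic MXSL, opposite ∠X+∠L]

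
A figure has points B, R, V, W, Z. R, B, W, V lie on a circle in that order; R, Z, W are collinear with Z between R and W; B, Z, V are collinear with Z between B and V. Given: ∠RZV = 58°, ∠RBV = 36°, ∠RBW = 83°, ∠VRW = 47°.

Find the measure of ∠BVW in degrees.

1. ∠VZW = 122°  [linear pair at Z on RW]
2. ∠RWV = 36°  [same arc RV]
3. ∠BVW = 22°  [△WZV]

∠BVW = 22°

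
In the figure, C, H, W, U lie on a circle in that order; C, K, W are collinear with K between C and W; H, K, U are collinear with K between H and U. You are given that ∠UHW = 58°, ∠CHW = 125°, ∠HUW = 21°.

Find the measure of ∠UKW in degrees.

∠UKW = 92°

1. ∠UCW = 58°  [same arc WU]
2. ∠CUW = 55°  [cyclic CHWU, opposite ∠H+∠U]
3. ∠CWU = 67°  [△CWU]
4. ∠UKW = 92°  [△WKU]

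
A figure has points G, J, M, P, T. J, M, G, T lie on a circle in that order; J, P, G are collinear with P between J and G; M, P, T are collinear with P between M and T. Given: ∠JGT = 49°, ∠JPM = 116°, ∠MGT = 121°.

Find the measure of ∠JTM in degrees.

1. ∠JMT = 49°  [same arc JT]
2. ∠MJT = 59°  [cyclic JMGT, opposite ∠J+∠G]
3. ∠JTM = 72°  [△JMT]

∠JTM = 72°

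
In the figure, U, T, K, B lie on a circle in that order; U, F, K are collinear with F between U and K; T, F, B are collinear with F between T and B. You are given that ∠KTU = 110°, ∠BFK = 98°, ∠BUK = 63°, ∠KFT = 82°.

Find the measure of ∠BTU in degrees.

1. ∠KBU = 70°  [cyclic UTKB, opposite ∠T+∠B]
2. ∠BKU = 47°  [△UKB]
3. ∠BTU = 47°  [same arc UB]

∠BTU = 47°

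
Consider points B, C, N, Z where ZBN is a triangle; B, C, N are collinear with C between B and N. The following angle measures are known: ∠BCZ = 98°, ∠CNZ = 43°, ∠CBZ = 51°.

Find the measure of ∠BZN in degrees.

∠BZN = 86°

1. ∠BNZ = 43°  [C on ray NB]
2. ∠NBZ = 51°  [C on ray BN]
3. ∠BZN = 86°  [△ZBN]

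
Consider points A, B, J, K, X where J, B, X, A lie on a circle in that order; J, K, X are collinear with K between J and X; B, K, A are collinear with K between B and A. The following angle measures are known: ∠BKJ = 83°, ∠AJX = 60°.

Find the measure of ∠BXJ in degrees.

1. ∠BKX = 97°  [linear pair at K on JX]
2. ∠ABX = 60°  [same arc XA]
3. ∠BXJ = 23°  [△BKX]

∠BXJ = 23°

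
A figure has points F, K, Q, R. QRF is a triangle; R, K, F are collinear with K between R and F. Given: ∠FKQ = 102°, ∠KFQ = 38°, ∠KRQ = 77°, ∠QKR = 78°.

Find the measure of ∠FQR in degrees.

∠FQR = 65°

1. ∠QFR = 38°  [K on ray FR]
2. ∠FRQ = 77°  [K on ray RF]
3. ∠FQR = 65°  [△QRF]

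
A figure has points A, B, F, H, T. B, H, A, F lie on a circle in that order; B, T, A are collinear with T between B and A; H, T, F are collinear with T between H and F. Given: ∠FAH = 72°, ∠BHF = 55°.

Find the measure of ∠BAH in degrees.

∠BAH = 17°

1. ∠FBH = 108°  [cyclic BHAF, opposite ∠B+∠A]
2. ∠BFH = 17°  [△BHF]
3. ∠BAH = 17°  [same arc BH]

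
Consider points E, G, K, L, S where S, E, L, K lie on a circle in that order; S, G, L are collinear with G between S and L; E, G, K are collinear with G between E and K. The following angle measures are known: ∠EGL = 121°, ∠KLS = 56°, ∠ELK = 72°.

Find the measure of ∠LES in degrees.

∠LES = 99°

1. ∠EGS = 59°  [linear pair at G on SL]
2. ∠KES = 56°  [same arc SK]
3. ∠ESK = 108°  [cyclic SELK, opposite ∠S+∠L]
4. ∠ESL = 65°  [△SGE]
5. ∠EKS = 16°  [△SEK]
6. ∠ELS = 16°  [same arc SE]
7. ∠LES = 99°  [△SEL]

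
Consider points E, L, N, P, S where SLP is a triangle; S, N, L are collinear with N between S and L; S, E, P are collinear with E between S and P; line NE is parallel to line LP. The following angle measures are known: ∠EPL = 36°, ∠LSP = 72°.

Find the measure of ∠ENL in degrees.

1. ∠LPS = 36°  [E on ray PS]
2. ∠PLS = 72°  [△SLP]
3. ∠ENS = 72°  [NE∥LP, corresponding at N]
4. ∠ENL = 108°  [linear pair at N on SL]

∠ENL = 108°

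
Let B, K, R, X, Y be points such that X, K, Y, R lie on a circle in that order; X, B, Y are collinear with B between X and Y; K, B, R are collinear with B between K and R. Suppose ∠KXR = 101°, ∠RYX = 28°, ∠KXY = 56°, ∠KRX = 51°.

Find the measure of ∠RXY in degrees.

1. ∠KYR = 79°  [cyclic XKYR, opposite ∠X+∠Y]
2. ∠KRY = 56°  [same arc KY]
3. ∠RKY = 45°  [△KYR]
4. ∠RXY = 45°  [same arc YR]

∠RXY = 45°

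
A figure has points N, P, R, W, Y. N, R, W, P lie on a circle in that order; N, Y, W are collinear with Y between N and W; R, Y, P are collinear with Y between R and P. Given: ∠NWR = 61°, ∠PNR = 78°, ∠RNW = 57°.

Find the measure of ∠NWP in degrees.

1. ∠NPR = 61°  [same arc NR]
2. ∠NRP = 41°  [△NRP]
3. ∠NWP = 41°  [same arc NP]

∠NWP = 41°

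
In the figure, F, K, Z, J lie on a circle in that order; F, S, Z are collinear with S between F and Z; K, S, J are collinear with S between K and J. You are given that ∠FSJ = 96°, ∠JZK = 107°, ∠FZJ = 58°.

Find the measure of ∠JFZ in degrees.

1. ∠JFK = 73°  [cyclic FKZJ, opposite ∠F+∠Z]
2. ∠FKJ = 58°  [same arc FJ]
3. ∠FJK = 49°  [△FKJ]
4. ∠JFZ = 35°  [△FSJ]

∠JFZ = 35°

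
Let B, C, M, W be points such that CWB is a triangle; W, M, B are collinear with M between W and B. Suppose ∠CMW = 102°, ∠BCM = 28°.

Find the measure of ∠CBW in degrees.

1. ∠BMC = 78°  [linear pair at M on WB]
2. ∠CBM = 74°  [△CMB]
3. ∠CBW = 74°  [M on ray BW]

∠CBW = 74°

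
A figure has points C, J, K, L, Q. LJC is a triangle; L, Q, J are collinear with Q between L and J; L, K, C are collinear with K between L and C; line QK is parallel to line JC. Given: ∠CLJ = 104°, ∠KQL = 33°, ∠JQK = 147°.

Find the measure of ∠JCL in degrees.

∠JCL = 43°

1. ∠KLQ = 104°  [Q on LJ, K on LC]
2. ∠LKQ = 43°  [△LQK]
3. ∠JCL = 43°  [QK∥JC, corresponding at K]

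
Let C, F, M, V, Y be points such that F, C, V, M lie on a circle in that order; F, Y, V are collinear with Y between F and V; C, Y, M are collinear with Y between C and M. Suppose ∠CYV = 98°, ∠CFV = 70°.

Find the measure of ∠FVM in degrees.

∠FVM = 28°

1. ∠FYM = 98°  [vertical angles at Y]
2. ∠CMV = 70°  [same arc CV]
3. ∠MYV = 82°  [linear pair at Y on FV]
4. ∠FVM = 28°  [△VYM]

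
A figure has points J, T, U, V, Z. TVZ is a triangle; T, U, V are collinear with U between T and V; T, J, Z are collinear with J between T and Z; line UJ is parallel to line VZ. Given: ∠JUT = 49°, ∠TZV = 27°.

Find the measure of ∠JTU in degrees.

∠JTU = 104°

1. ∠TVZ = 49°  [UJ∥VZ, corresponding at U]
2. ∠VTZ = 104°  [△TVZ]
3. ∠JTU = 104°  [U on TV, J on TZ]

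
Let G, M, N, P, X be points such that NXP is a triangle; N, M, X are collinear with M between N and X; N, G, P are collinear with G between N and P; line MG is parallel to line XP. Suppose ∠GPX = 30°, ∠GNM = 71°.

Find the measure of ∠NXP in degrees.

1. ∠NPX = 30°  [G on ray PN]
2. ∠PNX = 71°  [M on NX, G on NP]
3. ∠NXP = 79°  [△NXP]

∠NXP = 79°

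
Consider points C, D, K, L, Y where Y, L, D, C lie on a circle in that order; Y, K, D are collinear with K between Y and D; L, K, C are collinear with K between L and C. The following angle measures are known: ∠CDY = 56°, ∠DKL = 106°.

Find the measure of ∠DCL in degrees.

∠DCL = 50°

1. ∠CLY = 56°  [same arc YC]
2. ∠LKY = 74°  [linear pair at K on YD]
3. ∠DYL = 50°  [△YKL]
4. ∠DCL = 50°  [same arc LD]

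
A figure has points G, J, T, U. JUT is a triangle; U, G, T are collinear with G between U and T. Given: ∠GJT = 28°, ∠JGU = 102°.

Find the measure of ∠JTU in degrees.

∠JTU = 74°

1. ∠JGT = 78°  [linear pair at G on UT]
2. ∠GTJ = 74°  [△JGT]
3. ∠JTU = 74°  [G on ray TU]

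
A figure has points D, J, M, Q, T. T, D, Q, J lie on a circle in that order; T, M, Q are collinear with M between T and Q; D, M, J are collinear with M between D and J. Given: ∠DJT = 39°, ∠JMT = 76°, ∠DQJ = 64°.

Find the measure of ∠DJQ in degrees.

∠DJQ = 51°

1. ∠DQT = 39°  [same arc TD]
2. ∠DMQ = 76°  [vertical angles at M]
3. ∠JDQ = 65°  [△DMQ]
4. ∠DJQ = 51°  [△DQJ]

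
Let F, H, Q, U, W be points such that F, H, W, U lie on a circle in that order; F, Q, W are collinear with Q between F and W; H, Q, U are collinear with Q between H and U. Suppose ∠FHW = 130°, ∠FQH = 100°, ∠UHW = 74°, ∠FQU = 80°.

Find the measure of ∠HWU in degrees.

1. ∠FUW = 50°  [cyclic FHWU, opposite ∠H+∠U]
2. ∠UQW = 100°  [vertical angles at Q]
3. ∠UFW = 74°  [same arc WU]
4. ∠FWU = 56°  [△FWU]
5. ∠HUW = 24°  [△WQU]
6. ∠HWU = 82°  [△HWU]

∠HWU = 82°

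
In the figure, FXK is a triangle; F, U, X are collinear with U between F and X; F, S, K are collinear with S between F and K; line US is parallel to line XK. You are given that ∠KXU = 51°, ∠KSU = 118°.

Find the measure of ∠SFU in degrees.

1. ∠FXK = 51°  [U on ray XF]
2. ∠FSU = 62°  [linear pair at S on FK]
3. ∠FUS = 51°  [US∥XK, corresponding at U]
4. ∠SFU = 67°  [△FUS]

∠SFU = 67°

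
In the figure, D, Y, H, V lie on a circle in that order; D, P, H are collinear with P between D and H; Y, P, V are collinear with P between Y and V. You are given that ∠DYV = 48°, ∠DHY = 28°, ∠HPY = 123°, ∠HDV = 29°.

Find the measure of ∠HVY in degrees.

1. ∠DHV = 48°  [same arc DV]
2. ∠DPV = 123°  [vertical angles at P]
3. ∠HPV = 57°  [linear pair at P on DH]
4. ∠HVY = 75°  [△HPV]

∠HVY = 75°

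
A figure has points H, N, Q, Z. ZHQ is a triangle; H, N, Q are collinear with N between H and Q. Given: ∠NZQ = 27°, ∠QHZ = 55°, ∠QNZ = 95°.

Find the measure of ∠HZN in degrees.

1. ∠NHZ = 55°  [N on ray HQ]
2. ∠HNZ = 85°  [linear pair at N on HQ]
3. ∠HZN = 40°  [△ZHN]

∠HZN = 40°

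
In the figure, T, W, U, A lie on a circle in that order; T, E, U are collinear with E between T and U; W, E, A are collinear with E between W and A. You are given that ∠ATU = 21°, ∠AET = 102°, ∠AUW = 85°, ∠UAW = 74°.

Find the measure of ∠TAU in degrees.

1. ∠AEU = 78°  [linear pair at E on TU]
2. ∠AUT = 28°  [△UEA]
3. ∠TAU = 131°  [△TUA]

∠TAU = 131°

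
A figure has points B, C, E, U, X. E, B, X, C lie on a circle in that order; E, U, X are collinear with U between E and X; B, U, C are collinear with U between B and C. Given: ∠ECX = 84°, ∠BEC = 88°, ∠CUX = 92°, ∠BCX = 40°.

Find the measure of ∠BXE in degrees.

∠BXE = 44°

1. ∠EBX = 96°  [cyclic EBXC, opposite ∠B+∠C]
2. ∠BEX = 40°  [same arc BX]
3. ∠BXE = 44°  [△EBX]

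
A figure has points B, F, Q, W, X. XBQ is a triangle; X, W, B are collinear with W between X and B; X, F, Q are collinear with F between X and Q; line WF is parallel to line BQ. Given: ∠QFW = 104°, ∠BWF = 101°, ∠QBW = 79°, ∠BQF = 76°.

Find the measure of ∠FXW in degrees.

1. ∠WFX = 76°  [linear pair at F on XQ]
2. ∠FWX = 79°  [linear pair at W on XB]
3. ∠FXW = 25°  [△XWF]

∠FXW = 25°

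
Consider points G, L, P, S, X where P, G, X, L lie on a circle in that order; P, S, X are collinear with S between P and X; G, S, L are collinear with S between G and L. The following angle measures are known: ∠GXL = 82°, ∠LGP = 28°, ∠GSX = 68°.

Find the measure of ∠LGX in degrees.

1. ∠GPL = 98°  [cyclic PGXL, opposite ∠P+∠X]
2. ∠GLP = 54°  [△PGL]
3. ∠GXP = 54°  [same arc PG]
4. ∠LGX = 58°  [△GSX]

∠LGX = 58°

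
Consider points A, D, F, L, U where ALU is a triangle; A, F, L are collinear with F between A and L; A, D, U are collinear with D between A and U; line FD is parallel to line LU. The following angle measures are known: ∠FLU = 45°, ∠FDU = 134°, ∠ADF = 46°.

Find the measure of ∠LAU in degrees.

1. ∠ALU = 45°  [F on ray LA]
2. ∠AUL = 46°  [FD∥LU, corresponding at D]
3. ∠LAU = 89°  [△ALU]

∠LAU = 89°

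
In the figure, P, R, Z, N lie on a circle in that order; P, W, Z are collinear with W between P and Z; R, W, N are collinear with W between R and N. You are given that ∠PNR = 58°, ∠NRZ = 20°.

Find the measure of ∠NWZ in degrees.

1. ∠NPZ = 20°  [same arc ZN]
2. ∠NWP = 102°  [△PWN]
3. ∠NWZ = 78°  [linear pair at W on PZ]

∠NWZ = 78°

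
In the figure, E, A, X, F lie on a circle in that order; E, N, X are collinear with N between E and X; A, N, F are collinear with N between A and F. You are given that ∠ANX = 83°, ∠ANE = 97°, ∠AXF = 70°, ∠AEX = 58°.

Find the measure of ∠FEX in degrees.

1. ∠ENF = 83°  [vertical angles at N]
2. ∠EAF = 25°  [△ENA]
3. ∠AEF = 110°  [cyclic EAXF, opposite ∠E+∠X]
4. ∠AFE = 45°  [△EAF]
5. ∠FEX = 52°  [△ENF]

∠FEX = 52°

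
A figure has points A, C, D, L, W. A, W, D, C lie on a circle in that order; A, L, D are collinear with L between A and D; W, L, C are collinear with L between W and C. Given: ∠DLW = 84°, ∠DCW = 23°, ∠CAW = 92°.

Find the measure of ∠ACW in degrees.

1. ∠ALW = 96°  [linear pair at L on AD]
2. ∠DAW = 23°  [same arc WD]
3. ∠AWC = 61°  [△ALW]
4. ∠ACW = 27°  [△AWC]

∠ACW = 27°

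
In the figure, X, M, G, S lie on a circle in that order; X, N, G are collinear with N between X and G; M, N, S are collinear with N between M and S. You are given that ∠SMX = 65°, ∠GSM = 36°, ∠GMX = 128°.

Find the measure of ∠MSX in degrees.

∠MSX = 16°

1. ∠GXM = 36°  [same arc MG]
2. ∠MGX = 16°  [△XMG]
3. ∠MSX = 16°  [same arc XM]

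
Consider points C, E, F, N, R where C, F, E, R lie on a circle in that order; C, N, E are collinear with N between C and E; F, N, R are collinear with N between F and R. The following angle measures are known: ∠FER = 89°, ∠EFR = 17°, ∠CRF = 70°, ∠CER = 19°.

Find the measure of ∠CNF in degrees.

∠CNF = 87°

1. ∠FCR = 91°  [cyclic CFER, opposite ∠C+∠E]
2. ∠ERF = 74°  [△FER]
3. ∠CFR = 19°  [△CFR]
4. ∠ECF = 74°  [same arc FE]
5. ∠CNF = 87°  [△CNF]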